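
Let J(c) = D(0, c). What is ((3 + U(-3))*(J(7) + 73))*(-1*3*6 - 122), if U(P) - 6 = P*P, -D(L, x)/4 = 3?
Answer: -153720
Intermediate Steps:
D(L, x) = -12 (D(L, x) = -4*3 = -12)
J(c) = -12
U(P) = 6 + P² (U(P) = 6 + P*P = 6 + P²)
((3 + U(-3))*(J(7) + 73))*(-1*3*6 - 122) = ((3 + (6 + (-3)²))*(-12 + 73))*(-1*3*6 - 122) = ((3 + (6 + 9))*61)*(-3*6 - 122) = ((3 + 15)*61)*(-18 - 122) = (18*61)*(-140) = 1098*(-140) = -153720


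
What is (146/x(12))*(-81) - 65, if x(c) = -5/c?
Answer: 141587/5 ≈ 28317.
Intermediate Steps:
(146/x(12))*(-81) - 65 = (146/((-5/12)))*(-81) - 65 = (146/((-5*1/12)))*(-81) - 65 = (146/(-5/12))*(-81) - 65 = (146*(-12/5))*(-81) - 65 = -1752/5*(-81) - 65 = 141912/5 - 65 = 141587/5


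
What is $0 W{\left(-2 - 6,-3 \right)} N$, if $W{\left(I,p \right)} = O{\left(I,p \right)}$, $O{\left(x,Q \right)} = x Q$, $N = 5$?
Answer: $0$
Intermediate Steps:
$O{\left(x,Q \right)} = Q x$
$W{\left(I,p \right)} = I p$ ($W{\left(I,p \right)} = p I = I p$)
$0 W{\left(-2 - 6,-3 \right)} N = 0 \left(-2 - 6\right) \left(-3\right) 5 = 0 \left(\left(-8\right) \left(-3\right)\right) 5 = 0 \cdot 24 \cdot 5 = 0 \cdot 5 = 0$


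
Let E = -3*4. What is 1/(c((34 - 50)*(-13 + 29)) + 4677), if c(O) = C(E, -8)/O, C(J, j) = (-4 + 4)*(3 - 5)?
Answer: 1/4677 ≈ 0.00021381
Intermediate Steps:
E = -12
C(J, j) = 0 (C(J, j) = 0*(-2) = 0)
c(O) = 0 (c(O) = 0/O = 0)
1/(c((34 - 50)*(-13 + 29)) + 4677) = 1/(0 + 4677) = 1/4677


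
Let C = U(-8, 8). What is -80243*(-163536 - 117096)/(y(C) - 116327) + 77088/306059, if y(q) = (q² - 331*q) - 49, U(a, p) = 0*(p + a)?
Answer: -22089930222833/114160007 ≈ -1.9350e+5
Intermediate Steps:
U(a, p) = 0 (U(a, p) = 0*(a + p) = 0)
C = 0
y(q) = -49 + q² - 331*q
-80243*(-163536 - 117096)/(y(C) - 116327) + 77088/306059 = -80243*(-163536 - 117096)/((-49 + 0² - 331*0) - 116327) + 77088/306059 = -80243*(-280632/((-49 + 0 + 0) - 116327)) + 77088*(1/306059) = -80243*(-280632/(-49 - 116327)) + 77088/306059 = -80243/((-116376*(-1/280632))) + 77088/306059 = -80243/4849/11693 + 77088/306059 = -80243*11693/4849 + 77088/306059 = -938281399/4849 + 77088/306059 = -22089930222833/114160007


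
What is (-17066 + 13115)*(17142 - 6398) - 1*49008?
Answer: -42498552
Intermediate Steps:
(-17066 + 13115)*(17142 - 6398) - 1*49008 = -3951*10744 - 49008 = -42449544 - 49008 = -42498552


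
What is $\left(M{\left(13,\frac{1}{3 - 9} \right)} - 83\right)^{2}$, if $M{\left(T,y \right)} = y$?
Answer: $\frac{249001}{36} \approx 6916.7$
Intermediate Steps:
$\left(M{\left(13,\frac{1}{3 - 9} \right)} - 83\right)^{2} = \left(\frac{1}{3 - 9} - 83\right)^{2} = \left(\frac{1}{-6} - 83\right)^{2} = \left(- \frac{1}{6} - 83\right)^{2} = \left(- \frac{499}{6}\right)^{2} = \frac{249001}{36}$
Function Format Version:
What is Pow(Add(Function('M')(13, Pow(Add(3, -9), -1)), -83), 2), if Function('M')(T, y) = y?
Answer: Rational(249001, 36) ≈ 6916.7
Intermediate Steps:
Pow(Add(Function('M')(13, Pow(Add(3, -9), -1)), -83), 2) = Pow(Add(Pow(Add(3, -9), -1), -83), 2) = Pow(Add(Pow(-6, -1), -83), 2) = Pow(Add(Rational(-1, 6), -83), 2) = Pow(Rational(-499, 6), 2) = Rational(249001, 36)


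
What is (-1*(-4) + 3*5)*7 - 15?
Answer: 118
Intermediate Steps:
(-1*(-4) + 3*5)*7 - 15 = (4 + 15)*7 - 15 = 19*7 - 15 = 133 - 15 = 118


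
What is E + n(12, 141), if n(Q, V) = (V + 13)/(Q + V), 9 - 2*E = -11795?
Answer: 903160/153 ≈ 5903.0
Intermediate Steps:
E = 5902 (E = 9/2 - ½*(-11795) = 9/2 + 11795/2 = 5902)
n(Q, V) = (13 + V)/(Q + V)
E + n(12, 141) = 5902 + (13 + 141)/(12 + 141) = 5902 + 154/153 = 903160/153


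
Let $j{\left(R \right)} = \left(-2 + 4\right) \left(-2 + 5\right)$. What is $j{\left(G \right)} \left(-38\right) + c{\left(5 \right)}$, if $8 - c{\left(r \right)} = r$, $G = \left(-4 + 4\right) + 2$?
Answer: $-225$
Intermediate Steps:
$G = 2$ ($G = 0 + 2 = 2$)
$c{\left(r \right)} = 8 - r$
$j{\left(R \right)} = 6$ ($j{\left(R \right)} = 2 \cdot 3 = 6$)
$j{\left(G \right)} \left(-38\right) + c{\left(5 \right)} = 6 \left(-38\right) + \left(8 - 5\right) = -228 + \left(8 - 5\right) = -228 + 3 = -225$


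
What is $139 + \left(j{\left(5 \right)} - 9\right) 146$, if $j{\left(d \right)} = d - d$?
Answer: $-1175$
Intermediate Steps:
$j{\left(d \right)} = 0$
$139 + \left(j{\left(5 \right)} - 9\right) 146 = 139 + \left(0 - 9\right) 146 = 139 - 1314 = -1175$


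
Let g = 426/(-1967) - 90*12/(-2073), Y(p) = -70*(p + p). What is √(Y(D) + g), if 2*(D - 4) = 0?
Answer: I*√1033990858297502/1359197 ≈ 23.658*I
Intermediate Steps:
D = 4 (D = 4 + (½)*0 = 4 + 0 = 4)
Y(p) = -140*p
g = 413754/1359197 (g = 426*(-1/1967) - 1080*(-1/2073) = -426/1967 + 360/691 = 413754/1359197 ≈ 0.30441)
√(Y(D) + g) = √(-140*4 + 413754/1359197) = √(-560 + 413754/1359197) = √(-760736566/1359197) = I*√1033990858297502/1359197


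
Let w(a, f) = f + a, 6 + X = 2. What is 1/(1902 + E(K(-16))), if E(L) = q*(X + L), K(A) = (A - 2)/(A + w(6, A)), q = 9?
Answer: 13/24339 ≈ 0.00053412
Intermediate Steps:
X = -4 (X = -6 + 2 = -4)
w(a, f) = a + f
K(A) = (-2 + A)/(6 + 2*A) (K(A) = (A - 2)/(A + (6 + A)) = (-2 + A)/(6 + 2*A))
E(L) = -36 + 9*L (E(L) = 9*(-4 + L) = -36 + 9*L)
1/(1902 + E(K(-16))) = 1/(1902 + (-36 + 9*((-2 - 16)/(2*(3 - 16))))) = 1/(1902 + (-36 + 9*((1/2)*(-18)/(-13)))) = 1/(1902 + (-36 + 9*((1/2)*(-1/13)*(-18)))) = 1/(1902 + (-36 + 9*(9/13))) = 1/(1902 + (-36 + 81/13)) = 1/(1902 - 387/13) = 1/(24339/13) = 13/24339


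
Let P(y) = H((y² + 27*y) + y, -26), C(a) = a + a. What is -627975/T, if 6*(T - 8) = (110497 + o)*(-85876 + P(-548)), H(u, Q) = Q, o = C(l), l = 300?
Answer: 627975/1590575741 ≈ 0.00039481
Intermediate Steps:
C(a) = 2*a
o = 600 (o = 2*300 = 600)
P(y) = -26
T = -1590575741 (T = 8 + ((110497 + 600)*(-85876 - 26))/6 = 8 + (111097*(-85902))/6 = 8 + (⅙)*(-9543454494) = 8 - 1590575749 = -1590575741)
-627975/T = -627975/(-1590575741) = -627975*(-1/1590575741) = 627975/1590575741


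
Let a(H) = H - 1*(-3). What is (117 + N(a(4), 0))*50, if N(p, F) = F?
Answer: 5850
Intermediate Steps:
a(H) = 3 + H (a(H) = H + 3 = 3 + H)
(117 + N(a(4), 0))*50 = (117 + 0)*50 = 117*50 = 5850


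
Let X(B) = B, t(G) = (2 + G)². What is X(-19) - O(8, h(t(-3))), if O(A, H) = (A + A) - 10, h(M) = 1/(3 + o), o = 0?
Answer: -25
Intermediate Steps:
h(M) = ⅓ (h(M) = 1/(3 + 0) = 1/3 = ⅓)
O(A, H) = -10 + 2*A (O(A, H) = 2*A - 10 = -10 + 2*A)
X(-19) - O(8, h(t(-3))) = -19 - (-10 + 2*8) = -19 - (-10 + 16) = -19 - 1*6 = -19 - 6 = -25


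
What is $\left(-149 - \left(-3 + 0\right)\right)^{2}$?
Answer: $21316$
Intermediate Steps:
$\left(-149 - \left(-3 + 0\right)\right)^{2} = \left(-149 - -3\right)^{2} = \left(-149 + 3\right)^{2} = \left(-146\right)^{2} = 21316$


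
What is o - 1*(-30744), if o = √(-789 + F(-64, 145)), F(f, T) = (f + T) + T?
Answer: 30744 + I*√563 ≈ 30744.0 + 23.728*I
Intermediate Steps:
F(f, T) = f + 2*T (F(f, T) = (T + f) + T = f + 2*T)
o = I*√563 (o = √(-789 + (-64 + 2*145)) = √(-789 + (-64 + 290)) = √(-789 + 226) = √(-563) = I*√563 ≈ 23.728*I)
o - 1*(-30744) = I*√563 - 1*(-30744) = I*√563 + 30744 = 30744 + I*√563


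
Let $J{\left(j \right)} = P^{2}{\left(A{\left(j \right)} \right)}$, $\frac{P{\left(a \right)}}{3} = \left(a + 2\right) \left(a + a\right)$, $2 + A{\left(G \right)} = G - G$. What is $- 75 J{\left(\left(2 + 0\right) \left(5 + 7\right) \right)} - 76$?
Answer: $-76$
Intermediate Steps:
$A{\left(G \right)} = -2$ ($A{\left(G \right)} = -2 + \left(G - G\right) = -2 + 0 = -2$)
$P{\left(a \right)} = 6 a \left(2 + a\right)$ ($P{\left(a \right)} = 3 \left(a + 2\right) \left(a + a\right) = 3 \left(2 + a\right) 2 a = 3 \cdot 2 a \left(2 + a\right) = 6 a \left(2 + a\right)$)
$J{\left(j \right)} = 0$ ($J{\left(j \right)} = \left(6 \left(-2\right) \left(2 - 2\right)\right)^{2} = \left(6 \left(-2\right) 0\right)^{2} = 0^{2} = 0$)
$- 75 J{\left(\left(2 + 0\right) \left(5 + 7\right) \right)} - 76 = \left(-75\right) 0 - 76 = 0 - 76 = -76$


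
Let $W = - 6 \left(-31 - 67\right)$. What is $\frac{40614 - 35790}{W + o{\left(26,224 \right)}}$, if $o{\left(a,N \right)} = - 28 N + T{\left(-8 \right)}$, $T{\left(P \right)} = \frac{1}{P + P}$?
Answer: $- \frac{8576}{10105} \approx -0.84869$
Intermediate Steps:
$W = 588$ ($W = \left(-6\right) \left(-98\right) = 588$)
$T{\left(P \right)} = \frac{1}{2 P}$
$o{\left(a,N \right)} = - \frac{1}{16} - 28 N$ ($o{\left(a,N \right)} = - 28 N + \frac{1}{2 \left(-8\right)} = - 28 N + \frac{1}{2} \left(- \frac{1}{8}\right) = - 28 N - \frac{1}{16} = - \frac{1}{16} - 28 N$)
$\frac{40614 - 35790}{W + o{\left(26,224 \right)}} = \frac{40614 - 35790}{588 - \frac{100353}{16}} = \frac{4824}{588 - \frac{100353}{16}} = \frac{4824}{- \frac{90945}{16}} = 4824 \left(- \frac{16}{90945}\right) = - \frac{8576}{10105}$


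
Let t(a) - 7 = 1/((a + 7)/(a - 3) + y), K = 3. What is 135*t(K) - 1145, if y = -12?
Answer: -200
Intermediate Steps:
t(a) = 7 + 1/(-12 + (7 + a)/(-3 + a)) (t(a) = 7 + 1/((a + 7)/(a - 3) - 12) = 7 + 1/((7 + a)/(-3 + a) - 12) = 7 + 1/(-12 + (7 + a)/(-3 + a)))
135*t(K) - 1145 = 135*(2*(149 - 38*3)/(43 - 11*3)) - 1145 = 135*(2*(149 - 114)/(43 - 33)) - 1145 = 135*(2*35/10) - 1145 = 135*(2*(⅒)*35) - 1145 = 135*7 - 1145 = 945 - 1145 = -200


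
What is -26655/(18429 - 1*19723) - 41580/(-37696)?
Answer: 132323925/6097328 ≈ 21.702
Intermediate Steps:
-26655/(18429 - 1*19723) - 41580/(-37696) = -26655/(18429 - 19723) - 41580*(-1/37696) = -26655/(-1294) + 10395/9424 = -26655*(-1/1294) + 10395/9424 = 26655/1294 + 10395/9424 = 132323925/6097328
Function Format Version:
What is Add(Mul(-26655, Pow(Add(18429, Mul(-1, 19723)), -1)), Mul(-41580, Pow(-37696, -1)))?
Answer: Rational(132323925, 6097328) ≈ 21.702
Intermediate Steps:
Add(Mul(-26655, Pow(Add(18429, Mul(-1, 19723)), -1)), Mul(-41580, Pow(-37696, -1))) = Add(Mul(-26655, Pow(Add(18429, -19723), -1)), Mul(-41580, Rational(-1, 37696))) = Add(Mul(-26655, Pow(-1294, -1)), Rational(10395, 9424)) = Add(Mul(-26655, Rational(-1, 1294)), Rational(10395, 9424)) = Add(Rational(26655, 1294), Rational(10395, 9424)) = Rational(132323925, 6097328)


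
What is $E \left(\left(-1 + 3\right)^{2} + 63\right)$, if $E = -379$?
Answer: $-25393$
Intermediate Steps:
$E \left(\left(-1 + 3\right)^{2} + 63\right) = - 379 \left(\left(-1 + 3\right)^{2} + 63\right) = - 379 \left(2^{2} + 63\right) = - 379 \left(4 + 63\right) = \left(-379\right) 67 = -25393$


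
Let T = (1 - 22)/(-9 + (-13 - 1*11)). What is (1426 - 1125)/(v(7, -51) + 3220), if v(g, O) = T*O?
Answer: 473/5009 ≈ 0.094430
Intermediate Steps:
T = 7/11 (T = -21/(-9 + (-13 - 11)) = -21/(-9 - 24) = -21/(-33) = -21*(-1/33) = 7/11 ≈ 0.63636)
v(g, O) = 7*O/11
(1426 - 1125)/(v(7, -51) + 3220) = (1426 - 1125)/((7/11)*(-51) + 3220) = 301/(-357/11 + 3220) = 301/(35063/11) = 301*(11/35063) = 473/5009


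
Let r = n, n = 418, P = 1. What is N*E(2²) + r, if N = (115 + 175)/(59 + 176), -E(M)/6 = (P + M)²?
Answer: 10946/47 ≈ 232.89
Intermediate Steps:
E(M) = -6*(1 + M)²
r = 418
N = 58/47 (N = 290/235 = 290*(1/235) = 58/47 ≈ 1.2340)
N*E(2²) + r = 58*(-6*(1 + 2²)²)/47 + 418 = 58*(-6*(1 + 4)²)/47 + 418 = 58*(-6*5²)/47 + 418 = 58*(-6*25)/47 + 418 = (58/47)*(-150) + 418 = -8700/47 + 418 = 10946/47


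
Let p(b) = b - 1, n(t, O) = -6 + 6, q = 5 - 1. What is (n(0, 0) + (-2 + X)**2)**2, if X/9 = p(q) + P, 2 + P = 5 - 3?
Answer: 390625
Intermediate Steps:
P = 0 (P = -2 + (5 - 3) = -2 + 2 = 0)
q = 4
n(t, O) = 0
p(b) = -1 + b
X = 27 (X = 9*((-1 + 4) + 0) = 9*(3 + 0) = 9*3 = 27)
(n(0, 0) + (-2 + X)**2)**2 = (0 + (-2 + 27)**2)**2 = (0 + 25**2)**2 = (0 + 625)**2 = 625**2 = 390625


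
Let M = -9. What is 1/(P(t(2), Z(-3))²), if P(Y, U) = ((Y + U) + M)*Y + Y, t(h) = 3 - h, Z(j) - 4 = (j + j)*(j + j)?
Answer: 1/1089 ≈ 0.00091827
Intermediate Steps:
Z(j) = 4 + 4*j² (Z(j) = 4 + (j + j)*(j + j) = 4 + (2*j)*(2*j) = 4 + 4*j²)
P(Y, U) = Y + Y*(-9 + U + Y) (P(Y, U) = ((Y + U) - 9)*Y + Y = ((U + Y) - 9)*Y + Y = (-9 + U + Y)*Y + Y = Y*(-9 + U + Y) + Y = Y + Y*(-9 + U + Y))
1/(P(t(2), Z(-3))²) = 1/(((3 - 1*2)*(-8 + (4 + 4*(-3)²) + (3 - 1*2)))²) = 1/(((3 - 2)*(-8 + (4 + 4*9) + (3 - 2)))²) = 1/((1*(-8 + (4 + 36) + 1))²) = 1/((1*(-8 + 40 + 1))²) = 1/((1*33)²) = 1/(33²) = 1/1089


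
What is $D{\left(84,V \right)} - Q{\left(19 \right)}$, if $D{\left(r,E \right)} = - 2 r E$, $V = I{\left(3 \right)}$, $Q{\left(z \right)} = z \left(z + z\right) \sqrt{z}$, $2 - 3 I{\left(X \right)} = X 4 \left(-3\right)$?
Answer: $-2128 - 722 \sqrt{19} \approx -5275.1$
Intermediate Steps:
$I{\left(X \right)} = \frac{2}{3} + 4 X$ ($I{\left(X \right)} = \frac{2}{3} - \frac{X 4 \left(-3\right)}{3} = \frac{2}{3} - \frac{4 X \left(-3\right)}{3} = \frac{2}{3} - \frac{\left(-12\right) X}{3} = \frac{2}{3} + 4 X$)
$Q{\left(z \right)} = 2 z^{\frac{5}{2}}$ ($Q{\left(z \right)} = z 2 z \sqrt{z} = 2 z^{2} \sqrt{z} = 2 z^{\frac{5}{2}}$)
$V = \frac{38}{3}$ ($V = \frac{2}{3} + 4 \cdot 3 = \frac{2}{3} + 12 = \frac{38}{3} \approx 12.667$)
$D{\left(r,E \right)} = - 2 E r$
$D{\left(84,V \right)} - Q{\left(19 \right)} = \left(-2\right) \frac{38}{3} \cdot 84 - 2 \cdot 19^{\frac{5}{2}} = -2128 - 2 \cdot 361 \sqrt{19} = -2128 - 722 \sqrt{19}$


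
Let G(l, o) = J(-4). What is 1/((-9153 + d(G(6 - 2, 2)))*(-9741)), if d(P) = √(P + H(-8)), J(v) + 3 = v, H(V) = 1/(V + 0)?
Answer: 8136/725400720421 + 2*I*√114/6528606483789 ≈ 1.1216e-8 + 3.2709e-12*I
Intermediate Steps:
H(V) = 1/V
J(v) = -3 + v
G(l, o) = -7 (G(l, o) = -3 - 4 = -7)
d(P) = √(-⅛ + P) (d(P) = √(P + 1/(-8)) = √(P - ⅛) = √(-⅛ + P))
1/((-9153 + d(G(6 - 2, 2)))*(-9741)) = 1/(-9153 + √(-2 + 16*(-7))/4*(-9741)) = -1/9741/(-9153 + √(-2 - 112)/4) = -1/9741/(-9153 + √(-114)/4) = -1/9741/(-9153 + (I*√114)/4) = -1/9741/(-9153 + I*√114/4) = -1/(9741*(-9153 + I*√114/4))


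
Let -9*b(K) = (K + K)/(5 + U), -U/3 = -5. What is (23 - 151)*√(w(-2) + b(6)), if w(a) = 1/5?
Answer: -128*√30/15 ≈ -46.739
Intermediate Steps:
U = 15 (U = -3*(-5) = 15)
w(a) = ⅕
b(K) = -K/90 (b(K) = -(K + K)/(9*(5 + 15)) = -2*K/(9*20) = -K/90)
(23 - 151)*√(w(-2) + b(6)) = (23 - 151)*√(⅕ - 1/90*6) = -128*√(⅕ - 1/15) = -128*√30/15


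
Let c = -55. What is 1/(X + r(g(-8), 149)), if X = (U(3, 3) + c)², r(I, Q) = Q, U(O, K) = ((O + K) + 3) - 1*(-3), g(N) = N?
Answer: 1/1998 ≈ 0.00050050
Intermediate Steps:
U(O, K) = 6 + K + O (U(O, K) = ((K + O) + 3) + 3 = (3 + K + O) + 3 = 6 + K + O)
X = 1849 (X = ((6 + 3 + 3) - 55)² = (12 - 55)² = (-43)² = 1849)
1/(X + r(g(-8), 149)) = 1/(1849 + 149) = 1/1998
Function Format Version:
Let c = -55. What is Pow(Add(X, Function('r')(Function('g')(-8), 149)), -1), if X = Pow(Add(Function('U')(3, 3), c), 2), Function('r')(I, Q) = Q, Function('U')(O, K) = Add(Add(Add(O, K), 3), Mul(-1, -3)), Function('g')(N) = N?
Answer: Rational(1, 1998) ≈ 0.00050050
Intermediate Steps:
Function('U')(O, K) = Add(6, K, O) (Function('U')(O, K) = Add(Add(Add(K, O), 3), 3) = Add(Add(3, K, O), 3) = Add(6, K, O))
X = 1849 (X = Pow(Add(Add(6, 3, 3), -55), 2) = Pow(Add(12, -55), 2) = Pow(-43, 2) = 1849)
Pow(Add(X, Function('r')(Function('g')(-8), 149)), -1) = Pow(Add(1849, 149), -1) = Pow(1998, -1) = Rational(1, 1998)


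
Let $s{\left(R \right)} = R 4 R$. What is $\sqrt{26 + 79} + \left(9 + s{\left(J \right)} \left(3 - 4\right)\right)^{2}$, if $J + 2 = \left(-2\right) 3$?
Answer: $61009 + \sqrt{105} \approx 61019.0$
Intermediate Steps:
$J = -8$ ($J = -2 - 6 = -8$)
$s{\left(R \right)} = 4 R^{2}$ ($s{\left(R \right)} = 4 R R = 4 R^{2}$)
$\sqrt{26 + 79} + \left(9 + s{\left(J \right)} \left(3 - 4\right)\right)^{2} = \sqrt{26 + 79} + \left(9 + 4 \left(-8\right)^{2} \left(3 - 4\right)\right)^{2} = \sqrt{105} + \left(9 + 4 \cdot 64 \left(-1\right)\right)^{2} = \sqrt{105} + \left(9 + 256 \left(-1\right)\right)^{2} = \sqrt{105} + \left(9 - 256\right)^{2} = \sqrt{105} + \left(-247\right)^{2} = \sqrt{105} + 61009 = 61009 + \sqrt{105}$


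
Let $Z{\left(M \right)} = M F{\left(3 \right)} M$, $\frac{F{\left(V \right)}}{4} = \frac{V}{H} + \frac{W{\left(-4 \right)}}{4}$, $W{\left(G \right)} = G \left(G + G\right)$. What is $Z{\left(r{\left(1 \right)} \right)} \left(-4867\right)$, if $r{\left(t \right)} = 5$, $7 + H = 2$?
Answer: $-3601580$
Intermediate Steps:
$W{\left(G \right)} = 2 G^{2}$ ($W{\left(G \right)} = G 2 G = 2 G^{2}$)
$H = -5$ ($H = -7 + 2 = -5$)
$F{\left(V \right)} = 32 - \frac{4 V}{5}$ ($F{\left(V \right)} = 4 \left(\frac{V}{-5} + \frac{2 \left(-4\right)^{2}}{4}\right) = 4 \left(V \left(- \frac{1}{5}\right) + 2 \cdot 16 \cdot \frac{1}{4}\right) = 4 \left(- \frac{V}{5} + 32 \cdot \frac{1}{4}\right) = 4 \left(- \frac{V}{5} + 8\right) = 4 \left(8 - \frac{V}{5}\right) = 32 - \frac{4 V}{5}$)
$Z{\left(M \right)} = \frac{148 M^{2}}{5}$ ($Z{\left(M \right)} = M \left(32 - \frac{12}{5}\right) M = M \frac{148}{5} M = \frac{148 M}{5} M = \frac{148 M^{2}}{5}$)
$Z{\left(r{\left(1 \right)} \right)} \left(-4867\right) = \frac{148 \cdot 5^{2}}{5} \left(-4867\right) = \frac{148}{5} \cdot 25 \left(-4867\right) = 740 \left(-4867\right) = -3601580$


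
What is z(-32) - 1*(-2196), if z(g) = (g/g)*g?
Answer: 2164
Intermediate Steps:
z(g) = g (z(g) = 1*g = g)
z(-32) - 1*(-2196) = -32 - 1*(-2196) = -32 + 2196 = 2164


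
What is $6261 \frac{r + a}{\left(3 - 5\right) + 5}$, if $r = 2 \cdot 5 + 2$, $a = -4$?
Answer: $16696$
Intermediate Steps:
$r = 12$ ($r = 10 + 2 = 12$)
$6261 \frac{r + a}{\left(3 - 5\right) + 5} = 6261 \frac{12 - 4}{\left(3 - 5\right) + 5} = 6261 \frac{8}{\left(3 - 5\right) + 5} = 6261 \frac{8}{-2 + 5} = 6261 \cdot \frac{8}{3} = 16696$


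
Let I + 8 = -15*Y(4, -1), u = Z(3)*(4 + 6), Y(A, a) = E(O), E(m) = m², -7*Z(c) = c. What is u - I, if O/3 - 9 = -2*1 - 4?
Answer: 8531/7 ≈ 1218.7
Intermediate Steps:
Z(c) = -c/7
O = 9 (O = 27 + 3*(-2*1 - 4) = 27 + 3*(-2 - 4) = 27 + 3*(-6) = 27 - 18 = 9)
Y(A, a) = 81 (Y(A, a) = 9² = 81)
u = -30/7 (u = (-⅐*3)*(4 + 6) = -3/7*10 = -30/7 ≈ -4.2857)
I = -1223 (I = -8 - 15*81 = -8 - 1215 = -1223)
u - I = -30/7 - 1*(-1223) = -30/7 + 1223 = 8531/7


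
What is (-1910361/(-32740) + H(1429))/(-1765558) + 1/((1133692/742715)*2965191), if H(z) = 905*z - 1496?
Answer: -35543816564859678772003/48578984059146630313560 ≈ -0.73167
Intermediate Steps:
H(z) = -1496 + 905*z
(-1910361/(-32740) + H(1429))/(-1765558) + 1/((1133692/742715)*2965191) = (-1910361/(-32740) + (-1496 + 905*1429))/(-1765558) + 1/((1133692/742715)*2965191) = (-1910361*(-1)/32740 + (-1496 + 1293245))*(-1/1765558) + (1/2965191)/(1133692*(1/742715)) = (-43*(-44427/32740) + 1291749)*(-1/1765558) + (1/2965191)/(1133692/742715) = (1910361/32740 + 1291749)*(-1/1765558) + (742715/1133692)*(1/2965191) = (42293772621/32740)*(-1/1765558) + 742715/3361613315172 = -42293772621/57804368920 + 742715/3361613315172 = -35543816564859678772003/48578984059146630313560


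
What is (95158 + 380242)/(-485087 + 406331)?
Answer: -118850/19689 ≈ -6.0364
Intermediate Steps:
(95158 + 380242)/(-485087 + 406331) = 475400/(-78756) = 475400*(-1/78756) = -118850/19689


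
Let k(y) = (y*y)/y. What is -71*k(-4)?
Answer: 284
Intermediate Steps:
k(y) = y (k(y) = y²/y = y)
-71*k(-4) = -71*(-4) = 284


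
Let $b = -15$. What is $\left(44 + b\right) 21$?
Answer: $609$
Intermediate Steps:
$\left(44 + b\right) 21 = \left(44 - 15\right) 21 = 29 \cdot 21 = 609$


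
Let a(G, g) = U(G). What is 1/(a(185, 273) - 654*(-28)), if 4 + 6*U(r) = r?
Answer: 6/110053 ≈ 5.4519e-5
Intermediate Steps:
U(r) = -⅔ + r/6
a(G, g) = -⅔ + G/6
1/(a(185, 273) - 654*(-28)) = 1/((-⅔ + (⅙)*185) - 654*(-28)) = 1/((-⅔ + 185/6) + 18312) = 1/(181/6 + 18312) = 1/(110053/6) = 6/110053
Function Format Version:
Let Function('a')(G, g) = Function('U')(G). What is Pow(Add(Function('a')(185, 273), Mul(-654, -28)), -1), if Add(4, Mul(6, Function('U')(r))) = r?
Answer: Rational(6, 110053) ≈ 5.4519e-5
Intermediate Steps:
Function('U')(r) = Add(Rational(-2, 3), Mul(Rational(1, 6), r))
Function('a')(G, g) = Add(Rational(-2, 3), Mul(Rational(1, 6), G))
Pow(Add(Function('a')(185, 273), Mul(-654, -28)), -1) = Pow(Add(Add(Rational(-2, 3), Mul(Rational(1, 6), 185)), Mul(-654, -28)), -1) = Pow(Add(Add(Rational(-2, 3), Rational(185, 6)), 18312), -1) = Pow(Add(Rational(181, 6), 18312), -1) = Pow(Rational(110053, 6), -1) = Rational(6, 110053)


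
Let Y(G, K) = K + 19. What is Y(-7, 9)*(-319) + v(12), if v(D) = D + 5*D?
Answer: -8860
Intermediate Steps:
Y(G, K) = 19 + K
v(D) = 6*D
Y(-7, 9)*(-319) + v(12) = (19 + 9)*(-319) + 6*12 = 28*(-319) + 72 = -8932 + 72 = -8860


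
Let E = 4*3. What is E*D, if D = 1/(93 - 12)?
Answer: 4/27 ≈ 0.14815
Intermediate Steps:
E = 12
D = 1/81 ≈ 0.012346
E*D = 12*(1/81) = 4/27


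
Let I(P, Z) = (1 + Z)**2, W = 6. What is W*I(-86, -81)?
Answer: 38400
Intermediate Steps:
W*I(-86, -81) = 6*(1 - 81)**2 = 6*(-80)**2 = 6*6400 = 38400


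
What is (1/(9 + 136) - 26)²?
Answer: 14205361/21025 ≈ 675.64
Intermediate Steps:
(1/(9 + 136) - 26)² = (1/145 - 26)² = (-3769/145)² = 14205361/21025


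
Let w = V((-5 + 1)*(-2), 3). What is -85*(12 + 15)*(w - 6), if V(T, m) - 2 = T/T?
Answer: 6885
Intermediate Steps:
V(T, m) = 3 (V(T, m) = 2 + T/T = 2 + 1 = 3)
w = 3
-85*(12 + 15)*(w - 6) = -85*(12 + 15)*(3 - 6) = -2295*(-3) = -85*(-81) = 6885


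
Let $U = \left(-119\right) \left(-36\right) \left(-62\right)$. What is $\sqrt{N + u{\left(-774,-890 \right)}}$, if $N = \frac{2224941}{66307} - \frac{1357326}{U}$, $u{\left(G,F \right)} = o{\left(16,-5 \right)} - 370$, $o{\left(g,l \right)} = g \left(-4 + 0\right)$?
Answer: $\frac{i \sqrt{94615193093269288909}}{489213046} \approx 19.883 i$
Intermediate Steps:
$o{\left(g,l \right)} = - 4 g$ ($o{\left(g,l \right)} = g \left(-4\right) = - 4 g$)
$U = -265608$ ($U = 4284 \left(-62\right) = -265608$)
$u{\left(G,F \right)} = -434$ ($u{\left(G,F \right)} = \left(-4\right) 16 - 370 = -64 - 370 = -434$)
$N = \frac{37831241345}{978426092}$ ($N = \frac{2224941}{66307} - \frac{1357326}{-265608} = 2224941 \cdot \frac{1}{66307} - - \frac{75407}{14756} = \frac{2224941}{66307} + \frac{75407}{14756} = \frac{37831241345}{978426092} \approx 38.665$)
$\sqrt{N + u{\left(-774,-890 \right)}} = \sqrt{\frac{37831241345}{978426092} - 434} = \sqrt{- \frac{386805682583}{978426092}} = \frac{i \sqrt{94615193093269288909}}{489213046}$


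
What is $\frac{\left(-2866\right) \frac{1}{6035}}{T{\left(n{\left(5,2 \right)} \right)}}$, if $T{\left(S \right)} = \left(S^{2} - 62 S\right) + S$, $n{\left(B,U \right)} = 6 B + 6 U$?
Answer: $\frac{1433}{2407965} \approx 0.00059511$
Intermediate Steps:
$T{\left(S \right)} = S^{2} - 61 S$
$\frac{\left(-2866\right) \frac{1}{6035}}{T{\left(n{\left(5,2 \right)} \right)}} = \frac{\left(-2866\right) \frac{1}{6035}}{\left(6 \cdot 5 + 6 \cdot 2\right) \left(-61 + \left(6 \cdot 5 + 6 \cdot 2\right)\right)} = \frac{\left(-2866\right) \frac{1}{6035}}{\left(30 + 12\right) \left(-61 + \left(30 + 12\right)\right)} = - \frac{2866}{6035 \cdot 42 \left(-61 + 42\right)} = - \frac{2866}{6035 \cdot 42 \left(-19\right)} = - \frac{2866}{6035 \left(-798\right)} = \left(- \frac{2866}{6035}\right) \left(- \frac{1}{798}\right) = \frac{1433}{2407965}$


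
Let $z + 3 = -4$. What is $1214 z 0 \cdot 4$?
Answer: $0$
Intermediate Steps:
$z = -7$ ($z = -3 - 4 = -7$)
$1214 z 0 \cdot 4 = 1214 \left(-7\right) 0 \cdot 4 = 1214 \cdot 0 \cdot 4 = 1214 \cdot 0 = 0$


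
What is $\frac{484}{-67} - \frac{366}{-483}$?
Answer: $- \frac{69750}{10787} \approx -6.4661$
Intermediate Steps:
$\frac{484}{-67} - \frac{366}{-483} = 484 \left(- \frac{1}{67}\right) - - \frac{122}{161} = - \frac{484}{67} + \frac{122}{161} = - \frac{69750}{10787}$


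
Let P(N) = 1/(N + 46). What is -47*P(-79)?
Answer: 47/33 ≈ 1.4242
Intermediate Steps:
P(N) = 1/(46 + N)
-47*P(-79) = -47/(46 - 79) = -47/(-33) = -47*(-1/33) = 47/33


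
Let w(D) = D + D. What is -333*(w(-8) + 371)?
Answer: -118215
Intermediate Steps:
w(D) = 2*D
-333*(w(-8) + 371) = -333*(2*(-8) + 371) = -333*(-16 + 371) = -333*355 = -118215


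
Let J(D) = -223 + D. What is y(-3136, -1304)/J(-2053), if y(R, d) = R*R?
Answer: -2458624/569 ≈ -4321.0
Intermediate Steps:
y(R, d) = R**2
y(-3136, -1304)/J(-2053) = (-3136)**2/(-223 - 2053) = 9834496/(-2276) = 9834496*(-1/2276) = -2458624/569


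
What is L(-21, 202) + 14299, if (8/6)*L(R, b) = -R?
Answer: 57259/4 ≈ 14315.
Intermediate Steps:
L(R, b) = -3*R/4 (L(R, b) = 3*(-R)/4 = -3*R/4)
L(-21, 202) + 14299 = -¾*(-21) + 14299 = 63/4 + 14299 = 57259/4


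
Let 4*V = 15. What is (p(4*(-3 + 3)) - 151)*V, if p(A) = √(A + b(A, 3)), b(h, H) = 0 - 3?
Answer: -2265/4 + 15*I*√3/4 ≈ -566.25 + 6.4952*I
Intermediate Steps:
b(h, H) = -3
V = 15/4 (V = (¼)*15 = 15/4 ≈ 3.7500)
p(A) = √(-3 + A) (p(A) = √(A - 3) = √(-3 + A))
(p(4*(-3 + 3)) - 151)*V = (√(-3 + 4*(-3 + 3)) - 151)*(15/4) = (√(-3 + 4*0) - 151)*(15/4) = (√(-3 + 0) - 151)*(15/4) = (√(-3) - 151)*(15/4) = (I*√3 - 151)*(15/4) = (-151 + I*√3)*(15/4) = -2265/4 + 15*I*√3/4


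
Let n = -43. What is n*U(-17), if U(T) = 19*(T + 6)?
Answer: 8987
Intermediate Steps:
U(T) = 114 + 19*T (U(T) = 19*(6 + T) = 114 + 19*T)
n*U(-17) = -43*(114 + 19*(-17)) = -43*(114 - 323) = -43*(-209) = 8987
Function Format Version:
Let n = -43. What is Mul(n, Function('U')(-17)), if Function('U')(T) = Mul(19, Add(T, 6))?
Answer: 8987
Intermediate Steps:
Function('U')(T) = Add(114, Mul(19, T)) (Function('U')(T) = Mul(19, Add(6, T)) = Add(114, Mul(19, T)))
Mul(n, Function('U')(-17)) = Mul(-43, Add(114, Mul(19, -17))) = Mul(-43, Add(114, -323)) = Mul(-43, -209) = 8987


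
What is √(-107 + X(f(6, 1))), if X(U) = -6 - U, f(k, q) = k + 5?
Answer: 2*I*√31 ≈ 11.136*I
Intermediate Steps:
f(k, q) = 5 + k
√(-107 + X(f(6, 1))) = √(-107 + (-6 - (5 + 6))) = √(-107 + (-6 - 1*11)) = √(-107 + (-6 - 11)) = √(-107 - 17) = √(-124) = 2*I*√31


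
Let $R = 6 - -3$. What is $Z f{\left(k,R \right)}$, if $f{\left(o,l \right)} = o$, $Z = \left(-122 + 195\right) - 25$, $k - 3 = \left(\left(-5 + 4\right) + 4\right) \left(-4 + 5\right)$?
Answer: $288$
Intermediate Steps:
$k = 6$ ($k = 3 + \left(\left(-5 + 4\right) + 4\right) \left(-4 + 5\right) = 3 + \left(-1 + 4\right) 1 = 3 + 3 \cdot 1 = 3 + 3 = 6$)
$R = 9$ ($R = 6 + 3 = 9$)
$Z = 48$ ($Z = 73 - 25 = 48$)
$Z f{\left(k,R \right)} = 48 \cdot 6 = 288$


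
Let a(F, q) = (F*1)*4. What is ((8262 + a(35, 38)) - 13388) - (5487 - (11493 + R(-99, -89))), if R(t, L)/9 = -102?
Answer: 102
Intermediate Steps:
R(t, L) = -918 (R(t, L) = 9*(-102) = -918)
a(F, q) = 4*F (a(F, q) = F*4 = 4*F)
((8262 + a(35, 38)) - 13388) - (5487 - (11493 + R(-99, -89))) = ((8262 + 4*35) - 13388) - (5487 - (11493 - 918)) = ((8262 + 140) - 13388) - (5487 - 1*10575) = (8402 - 13388) - (5487 - 10575) = -4986 - 1*(-5088) = -4986 + 5088 = 102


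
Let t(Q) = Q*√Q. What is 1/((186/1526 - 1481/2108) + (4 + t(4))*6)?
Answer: 1608404/114871129 ≈ 0.014002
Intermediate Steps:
t(Q) = Q^(3/2)
1/((186/1526 - 1481/2108) + (4 + t(4))*6) = 1/((186/1526 - 1481/2108) + (4 + 4^(3/2))*6) = 1/((186*(1/1526) - 1481*1/2108) + (4 + 8)*6) = 1/((93/763 - 1481/2108) + 12*6) = 1/(-933959/1608404 + 72) = 1/(114871129/1608404) = 1608404/114871129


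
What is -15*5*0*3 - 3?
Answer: -3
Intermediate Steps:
-15*5*0*3 - 3 = -0*3 - 3 = -15*0 - 3 = 0 - 3 = -3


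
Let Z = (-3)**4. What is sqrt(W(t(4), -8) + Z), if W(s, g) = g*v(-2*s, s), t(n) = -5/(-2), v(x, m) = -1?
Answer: sqrt(89) ≈ 9.4340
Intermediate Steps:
t(n) = 5/2 (t(n) = -5*(-1/2) = 5/2)
W(s, g) = -g (W(s, g) = g*(-1) = -g)
Z = 81
sqrt(W(t(4), -8) + Z) = sqrt(-1*(-8) + 81) = sqrt(8 + 81) = sqrt(89)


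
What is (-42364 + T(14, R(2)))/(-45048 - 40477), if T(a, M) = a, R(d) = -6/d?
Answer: 154/311 ≈ 0.49518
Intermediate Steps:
(-42364 + T(14, R(2)))/(-45048 - 40477) = (-42364 + 14)/(-45048 - 40477) = -42350/(-85525) = -42350*(-1/85525) = 154/311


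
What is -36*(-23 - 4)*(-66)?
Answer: -64152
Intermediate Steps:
-36*(-23 - 4)*(-66) = -36*(-27)*(-66) = 972*(-66) = -64152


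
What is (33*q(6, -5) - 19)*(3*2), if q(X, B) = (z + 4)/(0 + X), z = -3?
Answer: -81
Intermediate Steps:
q(X, B) = 1/X (q(X, B) = (-3 + 4)/(0 + X) = 1/X)
(33*q(6, -5) - 19)*(3*2) = (33/6 - 19)*(3*2) = (33*(⅙) - 19)*6 = (11/2 - 19)*6 = -27/2*6 = -81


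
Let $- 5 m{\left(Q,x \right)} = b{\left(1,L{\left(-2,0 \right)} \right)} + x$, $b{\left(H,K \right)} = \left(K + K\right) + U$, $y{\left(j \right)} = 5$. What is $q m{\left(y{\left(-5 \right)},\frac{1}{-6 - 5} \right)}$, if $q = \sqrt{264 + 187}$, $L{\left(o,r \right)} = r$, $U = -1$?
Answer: $\frac{12 \sqrt{451}}{55} \approx 4.6335$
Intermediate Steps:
$b{\left(H,K \right)} = -1 + 2 K$ ($b{\left(H,K \right)} = \left(K + K\right) - 1 = 2 K - 1 = -1 + 2 K$)
$q = \sqrt{451} \approx 21.237$
$m{\left(Q,x \right)} = \frac{1}{5} - \frac{x}{5}$ ($m{\left(Q,x \right)} = - \frac{\left(-1 + 2 \cdot 0\right) + x}{5} = - \frac{\left(-1 + 0\right) + x}{5} = - \frac{-1 + x}{5} = \frac{1}{5} - \frac{x}{5}$)
$q m{\left(y{\left(-5 \right)},\frac{1}{-6 - 5} \right)} = \sqrt{451} \left(\frac{1}{5} - \frac{1}{5 \left(-6 - 5\right)}\right) = \sqrt{451} \left(\frac{1}{5} - \frac{1}{5 \left(-11\right)}\right) = \sqrt{451} \left(\frac{1}{5} - - \frac{1}{55}\right) = \sqrt{451} \left(\frac{1}{5} + \frac{1}{55}\right) = \sqrt{451} \cdot \frac{12}{55} = \frac{12 \sqrt{451}}{55}$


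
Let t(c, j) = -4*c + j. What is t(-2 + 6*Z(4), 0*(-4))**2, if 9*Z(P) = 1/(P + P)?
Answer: 529/9 ≈ 58.778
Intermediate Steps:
Z(P) = 1/(18*P) (Z(P) = 1/(9*(P + P)) = 1/(9*((2*P))) = (1/(2*P))/9 = 1/(18*P))
t(c, j) = j - 4*c
t(-2 + 6*Z(4), 0*(-4))**2 = (0*(-4) - 4*(-2 + 6*((1/18)/4)))**2 = (0 - 4*(-2 + 6*((1/18)*(1/4))))**2 = (0 - 4*(-2 + 6*(1/72)))**2 = (0 - 4*(-2 + 1/12))**2 = (0 - 4*(-23/12))**2 = (0 + 23/3)**2 = (23/3)**2 = 529/9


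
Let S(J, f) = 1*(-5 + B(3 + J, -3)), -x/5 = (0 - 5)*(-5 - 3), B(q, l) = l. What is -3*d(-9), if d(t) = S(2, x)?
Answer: 24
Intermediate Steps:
x = -200 (x = -5*(0 - 5)*(-5 - 3) = -(-25)*(-8) = -5*40 = -200)
S(J, f) = -8 (S(J, f) = 1*(-5 - 3) = 1*(-8) = -8)
d(t) = -8
-3*d(-9) = -3*(-8) = 24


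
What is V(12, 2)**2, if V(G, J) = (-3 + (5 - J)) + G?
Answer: 144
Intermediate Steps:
V(G, J) = 2 + G - J (V(G, J) = (2 - J) + G = 2 + G - J)
V(12, 2)**2 = (2 + 12 - 1*2)**2 = (2 + 12 - 2)**2 = 12**2 = 144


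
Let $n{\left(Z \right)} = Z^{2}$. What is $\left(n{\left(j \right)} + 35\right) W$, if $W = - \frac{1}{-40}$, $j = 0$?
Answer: $\frac{7}{8} \approx 0.875$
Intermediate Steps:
$W = \frac{1}{40}$ ($W = \left(-1\right) \left(- \frac{1}{40}\right) = \frac{1}{40} \approx 0.025$)
$\left(n{\left(j \right)} + 35\right) W = \left(0^{2} + 35\right) \frac{1}{40} = \left(0 + 35\right) \frac{1}{40} = 35 \cdot \frac{1}{40} = \frac{7}{8}$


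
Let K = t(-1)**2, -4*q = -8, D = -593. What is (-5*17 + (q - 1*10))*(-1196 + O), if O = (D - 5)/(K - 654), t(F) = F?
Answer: 72576270/653 ≈ 1.1114e+5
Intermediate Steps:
q = 2 (q = -1/4*(-8) = 2)
K = 1 (K = (-1)**2 = 1)
O = 598/653 (O = (-593 - 5)/(1 - 654) = -598/(-653) = -598*(-1/653) = 598/653 ≈ 0.91577)
(-5*17 + (q - 1*10))*(-1196 + O) = (-5*17 + (2 - 1*10))*(-1196 + 598/653) = (-85 + (2 - 10))*(-780390/653) = (-85 - 8)*(-780390/653) = -93*(-780390/653) = 72576270/653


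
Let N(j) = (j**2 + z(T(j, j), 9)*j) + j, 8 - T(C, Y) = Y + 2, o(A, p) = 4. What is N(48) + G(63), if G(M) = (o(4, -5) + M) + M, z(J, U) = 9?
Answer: 2914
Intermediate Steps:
T(C, Y) = 6 - Y (T(C, Y) = 8 - (Y + 2) = 8 - (2 + Y) = 8 + (-2 - Y) = 6 - Y)
N(j) = j**2 + 10*j (N(j) = (j**2 + 9*j) + j = j**2 + 10*j)
G(M) = 4 + 2*M (G(M) = (4 + M) + M = 4 + 2*M)
N(48) + G(63) = 48*(10 + 48) + (4 + 2*63) = 48*58 + (4 + 126) = 2784 + 130 = 2914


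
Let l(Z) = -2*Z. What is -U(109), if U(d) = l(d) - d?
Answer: 327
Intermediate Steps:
U(d) = -3*d (U(d) = -2*d - d = -3*d)
-U(109) = -(-3)*109 = -1*(-327) = 327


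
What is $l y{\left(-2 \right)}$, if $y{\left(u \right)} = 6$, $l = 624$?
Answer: $3744$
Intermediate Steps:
$l y{\left(-2 \right)} = 624 \cdot 6 = 3744$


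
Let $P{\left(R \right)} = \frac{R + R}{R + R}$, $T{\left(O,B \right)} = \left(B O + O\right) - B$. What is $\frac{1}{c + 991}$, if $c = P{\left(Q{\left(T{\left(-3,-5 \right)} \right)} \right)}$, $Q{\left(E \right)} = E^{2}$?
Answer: $\frac{1}{992} \approx 0.0010081$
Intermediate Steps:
$T{\left(O,B \right)} = O - B + B O$ ($T{\left(O,B \right)} = \left(O + B O\right) - B = O - B + B O$)
$P{\left(R \right)} = 1$ ($P{\left(R \right)} = \frac{2 R}{2 R} = 2 R \frac{1}{2 R} = 1$)
$c = 1$
$\frac{1}{c + 991} = \frac{1}{1 + 991} = \frac{1}{992}$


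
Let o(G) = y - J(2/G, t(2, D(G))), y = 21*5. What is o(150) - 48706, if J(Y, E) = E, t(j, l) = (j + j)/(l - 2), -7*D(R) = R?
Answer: -1992634/41 ≈ -48601.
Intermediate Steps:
D(R) = -R/7
t(j, l) = 2*j/(-2 + l) (t(j, l) = (2*j)/(-2 + l) = 2*j/(-2 + l))
y = 105
o(G) = 105 - 4/(-2 - G/7) (o(G) = 105 - 2*2/(-2 - G/7) = 105 - 4/(-2 - G/7))
o(150) - 48706 = 7*(214 + 15*150)/(14 + 150) - 48706 = 7*(214 + 2250)/164 - 48706 = 7*(1/164)*2464 - 48706 = 4312/41 - 48706 = -1992634/41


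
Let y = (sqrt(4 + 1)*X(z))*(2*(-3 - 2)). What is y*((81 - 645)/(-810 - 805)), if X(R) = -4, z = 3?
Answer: 4512*sqrt(5)/323 ≈ 31.236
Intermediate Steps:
y = 40*sqrt(5) (y = (sqrt(4 + 1)*(-4))*(2*(-3 - 2)) = (sqrt(5)*(-4))*(2*(-5)) = -4*sqrt(5)*(-10) = 40*sqrt(5) ≈ 89.443)
y*((81 - 645)/(-810 - 805)) = (40*sqrt(5))*((81 - 645)/(-810 - 805)) = (40*sqrt(5))*(-564/(-1615)) = (40*sqrt(5))*(-564*(-1/1615)) = (40*sqrt(5))*(564/1615) = 4512*sqrt(5)/323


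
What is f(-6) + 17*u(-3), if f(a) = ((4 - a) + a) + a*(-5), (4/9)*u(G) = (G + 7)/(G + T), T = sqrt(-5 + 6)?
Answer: -85/2 ≈ -42.500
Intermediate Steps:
T = 1 (T = sqrt(1) = 1)
u(G) = 9*(7 + G)/(4*(1 + G)) (u(G) = 9*((G + 7)/(G + 1))/4 = 9*((7 + G)/(1 + G))/4 = 9*(7 + G)/(4*(1 + G)))
f(a) = 4 - 5*a
f(-6) + 17*u(-3) = (4 - 5*(-6)) + 17*(9*(7 - 3)/(4*(1 - 3))) = (4 + 30) + 17*((9/4)*4/(-2)) = 34 + 17*((9/4)*(-1/2)*4) = 34 + 17*(-9/2) = 34 - 153/2 = -85/2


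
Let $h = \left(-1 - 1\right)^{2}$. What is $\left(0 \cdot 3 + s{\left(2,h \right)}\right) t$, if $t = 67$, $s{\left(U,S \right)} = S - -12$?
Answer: $1072$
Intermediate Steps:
$h = 4$ ($h = \left(-2\right)^{2} = 4$)
$s{\left(U,S \right)} = 12 + S$ ($s{\left(U,S \right)} = S + 12 = 12 + S$)
$\left(0 \cdot 3 + s{\left(2,h \right)}\right) t = \left(0 \cdot 3 + \left(12 + 4\right)\right) 67 = \left(0 + 16\right) 67 = 16 \cdot 67 = 1072$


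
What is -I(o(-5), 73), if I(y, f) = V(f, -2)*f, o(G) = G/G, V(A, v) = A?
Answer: -5329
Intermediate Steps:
o(G) = 1
I(y, f) = f² (I(y, f) = f*f = f²)
-I(o(-5), 73) = -1*73² = -1*5329 = -5329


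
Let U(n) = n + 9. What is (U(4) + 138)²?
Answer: 22801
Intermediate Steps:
U(n) = 9 + n
(U(4) + 138)² = ((9 + 4) + 138)² = (13 + 138)² = 151² = 22801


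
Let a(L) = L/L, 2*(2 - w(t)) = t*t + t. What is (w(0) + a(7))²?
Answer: 9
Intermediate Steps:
w(t) = 2 - t/2 - t²/2 (w(t) = 2 - (t*t + t)/2 = 2 - (t² + t)/2 = 2 - (t + t²)/2 = 2 + (-t/2 - t²/2) = 2 - t/2 - t²/2)
a(L) = 1
(w(0) + a(7))² = ((2 - ½*0 - ½*0²) + 1)² = ((2 + 0 - ½*0) + 1)² = ((2 + 0 + 0) + 1)² = (2 + 1)² = 3² = 9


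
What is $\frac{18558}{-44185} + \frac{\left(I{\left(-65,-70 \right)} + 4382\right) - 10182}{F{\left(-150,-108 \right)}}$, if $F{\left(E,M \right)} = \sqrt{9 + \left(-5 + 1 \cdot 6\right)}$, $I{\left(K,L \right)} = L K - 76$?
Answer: $- \frac{18558}{44185} - \frac{663 \sqrt{10}}{5} \approx -419.74$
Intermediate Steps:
$I{\left(K,L \right)} = -76 + K L$ ($I{\left(K,L \right)} = K L - 76 = -76 + K L$)
$F{\left(E,M \right)} = \sqrt{10}$ ($F{\left(E,M \right)} = \sqrt{9 + \left(-5 + 6\right)} = \sqrt{9 + 1} = \sqrt{10}$)
$\frac{18558}{-44185} + \frac{\left(I{\left(-65,-70 \right)} + 4382\right) - 10182}{F{\left(-150,-108 \right)}} = \frac{18558}{-44185} + \frac{\left(\left(-76 - -4550\right) + 4382\right) - 10182}{\sqrt{10}} = 18558 \left(- \frac{1}{44185}\right) + \left(\left(\left(-76 + 4550\right) + 4382\right) - 10182\right) \frac{\sqrt{10}}{10} = - \frac{18558}{44185} + \left(\left(4474 + 4382\right) - 10182\right) \frac{\sqrt{10}}{10} = - \frac{18558}{44185} + \left(8856 - 10182\right) \frac{\sqrt{10}}{10} = - \frac{18558}{44185} - 1326 \frac{\sqrt{10}}{10} = - \frac{18558}{44185} - \frac{663 \sqrt{10}}{5}$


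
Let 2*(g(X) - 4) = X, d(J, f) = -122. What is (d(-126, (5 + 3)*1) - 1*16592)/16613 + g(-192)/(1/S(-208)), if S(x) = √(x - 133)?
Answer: -16714/16613 - 92*I*√341 ≈ -1.0061 - 1698.9*I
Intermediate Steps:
g(X) = 4 + X/2
S(x) = √(-133 + x)
(d(-126, (5 + 3)*1) - 1*16592)/16613 + g(-192)/(1/S(-208)) = (-122 - 1*16592)/16613 + (4 + (½)*(-192))/(1/(√(-133 - 208))) = (-122 - 16592)*(1/16613) + (4 - 96)/(1/(√(-341))) = -16714*1/16613 - 92*I*√341 = -16714/16613 - 92*I*√341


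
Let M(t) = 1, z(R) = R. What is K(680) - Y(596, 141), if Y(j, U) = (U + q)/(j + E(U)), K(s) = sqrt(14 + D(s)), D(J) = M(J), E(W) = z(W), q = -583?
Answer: 442/737 + sqrt(15) ≈ 4.4727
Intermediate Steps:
E(W) = W
D(J) = 1
K(s) = sqrt(15) (K(s) = sqrt(14 + 1) = sqrt(15))
Y(j, U) = (-583 + U)/(U + j) (Y(j, U) = (U - 583)/(j + U) = (-583 + U)/(U + j))
K(680) - Y(596, 141) = sqrt(15) - (-583 + 141)/(141 + 596) = sqrt(15) - (-442)/737 = sqrt(15) - 1*(-442/737) = sqrt(15) + 442/737 = 442/737 + sqrt(15)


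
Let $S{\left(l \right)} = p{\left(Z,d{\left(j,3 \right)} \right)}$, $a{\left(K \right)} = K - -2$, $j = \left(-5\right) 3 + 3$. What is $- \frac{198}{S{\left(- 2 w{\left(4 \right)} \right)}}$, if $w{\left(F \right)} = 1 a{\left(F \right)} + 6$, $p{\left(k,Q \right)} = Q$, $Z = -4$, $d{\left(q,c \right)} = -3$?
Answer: $66$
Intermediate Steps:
$j = -12$ ($j = -15 + 3 = -12$)
$a{\left(K \right)} = 2 + K$ ($a{\left(K \right)} = K + 2 = 2 + K$)
$w{\left(F \right)} = 8 + F$ ($w{\left(F \right)} = 1 \left(2 + F\right) + 6 = \left(2 + F\right) + 6 = 8 + F$)
$S{\left(l \right)} = -3$
$- \frac{198}{S{\left(- 2 w{\left(4 \right)} \right)}} = - \frac{198}{-3} = \left(-198\right) \left(- \frac{1}{3}\right) = 66$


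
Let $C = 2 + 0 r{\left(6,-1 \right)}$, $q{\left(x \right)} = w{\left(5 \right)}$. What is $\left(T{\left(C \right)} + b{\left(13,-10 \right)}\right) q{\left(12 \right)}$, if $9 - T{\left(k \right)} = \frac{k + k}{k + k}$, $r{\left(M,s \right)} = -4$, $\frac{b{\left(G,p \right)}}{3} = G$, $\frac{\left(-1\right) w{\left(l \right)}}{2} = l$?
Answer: $-470$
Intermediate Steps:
$w{\left(l \right)} = - 2 l$
$b{\left(G,p \right)} = 3 G$
$q{\left(x \right)} = -10$ ($q{\left(x \right)} = \left(-2\right) 5 = -10$)
$C = 2$ ($C = 2 + 0 \left(-4\right) = 2 + 0 = 2$)
$T{\left(k \right)} = 8$ ($T{\left(k \right)} = 9 - \frac{k + k}{k + k} = 9 - \frac{2 k}{2 k} = 9 - 2 k \frac{1}{2 k} = 9 - 1 = 8$)
$\left(T{\left(C \right)} + b{\left(13,-10 \right)}\right) q{\left(12 \right)} = \left(8 + 3 \cdot 13\right) \left(-10\right) = \left(8 + 39\right) \left(-10\right) = 47 \left(-10\right) = -470$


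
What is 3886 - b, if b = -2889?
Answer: 6775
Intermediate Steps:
3886 - b = 3886 - 1*(-2889) = 3886 + 2889 = 6775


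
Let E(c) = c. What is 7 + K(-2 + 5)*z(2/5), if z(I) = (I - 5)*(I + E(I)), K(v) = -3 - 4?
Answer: 819/25 ≈ 32.760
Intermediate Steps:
K(v) = -7
z(I) = 2*I*(-5 + I) (z(I) = (I - 5)*(I + I) = (-5 + I)*(2*I) = 2*I*(-5 + I))
7 + K(-2 + 5)*z(2/5) = 7 - 14*2/5*(-5 + 2/5) = 7 - 14*2*(⅕)*(-5 + 2*(⅕)) = 7 - 14*2*(-5 + ⅖)/5 = 7 - 14*2*(-23)/(5*5) = 7 - 7*(-92/25) = 7 + 644/25 = 819/25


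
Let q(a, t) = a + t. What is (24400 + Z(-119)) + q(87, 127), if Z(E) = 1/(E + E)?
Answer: 5858131/238 ≈ 24614.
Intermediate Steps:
Z(E) = 1/(2*E)
(24400 + Z(-119)) + q(87, 127) = (24400 + (1/2)/(-119)) + (87 + 127) = (24400 + (1/2)*(-1/119)) + 214 = (24400 - 1/238) + 214 = 5807199/238 + 214 = 5858131/238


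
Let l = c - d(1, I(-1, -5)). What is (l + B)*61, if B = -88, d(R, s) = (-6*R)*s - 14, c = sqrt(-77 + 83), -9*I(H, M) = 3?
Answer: -4636 + 61*sqrt(6) ≈ -4486.6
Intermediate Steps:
I(H, M) = -1/3 (I(H, M) = -1/9*3 = -1/3)
c = sqrt(6) ≈ 2.4495
d(R, s) = -14 - 6*R*s (d(R, s) = -6*R*s - 14 = -14 - 6*R*s)
l = 12 + sqrt(6) (l = sqrt(6) - (-14 - 6*1*(-1/3)) = sqrt(6) - (-14 + 2) = sqrt(6) - 1*(-12) = sqrt(6) + 12 = 12 + sqrt(6) ≈ 14.449)
(l + B)*61 = ((12 + sqrt(6)) - 88)*61 = (-76 + sqrt(6))*61 = -4636 + 61*sqrt(6)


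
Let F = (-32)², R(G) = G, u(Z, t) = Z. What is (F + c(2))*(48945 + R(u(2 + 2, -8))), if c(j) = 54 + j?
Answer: 52864920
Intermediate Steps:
F = 1024
(F + c(2))*(48945 + R(u(2 + 2, -8))) = (1024 + (54 + 2))*(48945 + (2 + 2)) = (1024 + 56)*(48945 + 4) = 1080*48949 = 52864920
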